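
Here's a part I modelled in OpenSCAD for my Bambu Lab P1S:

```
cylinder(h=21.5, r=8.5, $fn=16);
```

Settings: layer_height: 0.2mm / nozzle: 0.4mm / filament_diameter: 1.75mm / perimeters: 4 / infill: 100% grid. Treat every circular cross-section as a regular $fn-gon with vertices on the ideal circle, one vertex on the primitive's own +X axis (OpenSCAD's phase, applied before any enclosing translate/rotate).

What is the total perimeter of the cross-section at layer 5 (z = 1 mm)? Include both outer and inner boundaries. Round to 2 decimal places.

At z = 1 mm: the cylinder: section is a regular 16-gon, circumradius r=8.5 (perimeter = 2·16·8.500·sin(180°/16) = 53.06 mm). Overall, the cross-section is a single solid region. Total boundary length (outer) = 53.06 mm.

53.06 mm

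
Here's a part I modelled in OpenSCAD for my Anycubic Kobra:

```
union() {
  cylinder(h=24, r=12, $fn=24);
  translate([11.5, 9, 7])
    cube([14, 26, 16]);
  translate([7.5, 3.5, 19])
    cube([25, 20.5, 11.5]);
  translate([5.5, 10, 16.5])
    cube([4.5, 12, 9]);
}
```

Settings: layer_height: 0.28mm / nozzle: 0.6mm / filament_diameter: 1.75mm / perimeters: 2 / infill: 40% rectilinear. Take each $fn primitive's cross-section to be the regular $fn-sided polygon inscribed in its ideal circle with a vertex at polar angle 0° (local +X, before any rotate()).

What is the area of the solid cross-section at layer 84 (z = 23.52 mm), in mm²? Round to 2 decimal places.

969.68 mm²

At z = 23.52 mm: the r=12 cylinder contributes a regular 24-gon of circumradius 12 (area = (24/2)·12.000²·sin(360°/24) = 447.24 mm²); the cube at (11.5, 9) does not reach this height (z outside [7, 23]); the 25×20.5 cube at (7.5, 3.5) contributes its full rectangle (area 512.50 mm²); the cube at (5.5, 10) (footprint 4.5×12) is included at this height (area 54.00 mm²); Taking the union: the regions partially overlap — summed areas 1013.74 mm² minus the doubly-counted overlap 44.06 mm² gives 969.68 mm² — area = 969.68 mm². Overall, the cross-section is one region with 1 hole. Net area = 969.68 mm².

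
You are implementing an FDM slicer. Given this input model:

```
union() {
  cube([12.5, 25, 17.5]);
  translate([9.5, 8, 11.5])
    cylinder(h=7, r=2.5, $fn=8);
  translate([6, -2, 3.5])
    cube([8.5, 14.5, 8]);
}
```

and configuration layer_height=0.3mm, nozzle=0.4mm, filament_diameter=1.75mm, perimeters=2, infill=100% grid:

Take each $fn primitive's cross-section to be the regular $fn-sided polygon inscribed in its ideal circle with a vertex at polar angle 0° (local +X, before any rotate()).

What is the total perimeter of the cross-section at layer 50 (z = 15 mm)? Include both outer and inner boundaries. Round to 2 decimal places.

75.00 mm

At z = 15 mm: the 12.5×25 cube contributes its full rectangle (perimeter 75.00 mm); the r=2.5 cylinder at (9.5, 8) gives a regular 8-gon of circumradius 2.5 (constant along its height) (perimeter = 2·8·2.500·sin(180°/8) = 15.31 mm); the cube at (6, -2) does not reach this height (z outside [3.5, 11.5]); Taking the union: the r=2.5 cylinder at (9.5, 8) lies entirely inside the 12.5×25 cube, so the union is just the 12.5×25 cube — boundary = 75.00 mm. Overall, the cross-section is a single solid region. Total boundary length (outer) = 75.00 mm.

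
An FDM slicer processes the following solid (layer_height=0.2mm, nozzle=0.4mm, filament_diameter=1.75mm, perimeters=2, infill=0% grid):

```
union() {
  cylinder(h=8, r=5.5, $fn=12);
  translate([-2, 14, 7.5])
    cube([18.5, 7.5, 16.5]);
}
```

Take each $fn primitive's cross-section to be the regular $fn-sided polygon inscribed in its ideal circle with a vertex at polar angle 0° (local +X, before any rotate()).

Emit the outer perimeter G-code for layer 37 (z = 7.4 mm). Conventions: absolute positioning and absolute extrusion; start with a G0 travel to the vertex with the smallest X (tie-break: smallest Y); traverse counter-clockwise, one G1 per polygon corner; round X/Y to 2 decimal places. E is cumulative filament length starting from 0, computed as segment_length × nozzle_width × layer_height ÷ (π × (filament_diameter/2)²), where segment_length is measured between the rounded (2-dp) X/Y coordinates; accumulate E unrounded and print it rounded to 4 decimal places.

At z = 7.4 mm: the cylinder: section is a regular 12-gon, circumradius r=5.5; the cube at (-2, 14) does not reach this height (z outside [7.5, 24]); Merging all regions: only the r=5.5 cylinder is present, so the union is just that shape — 1 connected region. The outline is a single polygon with 12 vertices. Extrusion per mm of travel: 0.4 × 0.2 / (π × 0.875²) = 0.033260. Accumulating E over each segment gives final E = 1.1359.

G0 X-5.50 Y0.00 Z7.40
G1 X-4.76 Y-2.75 E0.0947
G1 X-2.75 Y-4.76 E0.1893
G1 X0.00 Y-5.50 E0.2840
G1 X2.75 Y-4.76 E0.3787
G1 X4.76 Y-2.75 E0.4732
G1 X5.50 Y0.00 E0.5680
G1 X4.76 Y2.75 E0.6627
G1 X2.75 Y4.76 E0.7572
G1 X0.00 Y5.50 E0.8519
G1 X-2.75 Y4.76 E0.9467
G1 X-4.76 Y2.75 E1.0412
G1 X-5.50 Y0.00 E1.1359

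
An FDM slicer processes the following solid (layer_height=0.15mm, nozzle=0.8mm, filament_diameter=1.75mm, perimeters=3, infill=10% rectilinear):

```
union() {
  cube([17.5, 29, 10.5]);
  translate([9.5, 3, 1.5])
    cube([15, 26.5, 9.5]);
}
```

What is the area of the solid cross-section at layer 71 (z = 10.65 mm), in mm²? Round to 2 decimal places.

At z = 10.65 mm: the cube is not intersected at this z (z outside [0, 10.5]); the 15×26.5 cube at (9.5, 3) contributes its full rectangle (area 397.50 mm²); Taking the union: only the 15×26.5 cube at (9.5, 3) is present, so the union is just that shape — area = 397.50 mm². Overall, the cross-section is a single solid region. Net area = 397.50 mm².

397.50 mm²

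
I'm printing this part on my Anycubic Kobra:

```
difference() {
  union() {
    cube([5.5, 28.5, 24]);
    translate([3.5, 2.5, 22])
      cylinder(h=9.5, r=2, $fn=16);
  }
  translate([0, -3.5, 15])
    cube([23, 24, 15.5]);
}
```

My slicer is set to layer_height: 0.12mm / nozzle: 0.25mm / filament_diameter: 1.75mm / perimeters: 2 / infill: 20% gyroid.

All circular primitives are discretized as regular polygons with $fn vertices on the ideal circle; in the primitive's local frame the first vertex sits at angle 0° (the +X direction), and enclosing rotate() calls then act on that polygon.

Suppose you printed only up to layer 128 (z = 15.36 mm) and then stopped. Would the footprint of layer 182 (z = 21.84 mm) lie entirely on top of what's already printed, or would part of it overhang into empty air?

entirely on top

Compare the two slices. At z = 15.36: the 5.5×28.5 cube contributes its full rectangle (area 156.75 mm²); the cylinder at (3.5, 2.5) is not intersected at this z (z outside [22, 31.5]); Combining (union): only the 5.5×28.5 cube is present, so the union is just that shape — area = 156.75 mm²; the cube at (0, -3.5) (footprint 23×24) is included at this height (area 552.00 mm²); After the difference (first − rest): starting from that combined region (156.75 mm²), the 23×24 cube at (0, -3.5) partially overlaps it — only the 112.75 mm² overlap (of its 552.00 mm²) is removed, clipping the outline — area = 44.00 mm². At z = 21.84: the cube (footprint 5.5×28.5) is included at this height (area 156.75 mm²); the cylinder at (3.5, 2.5) does not reach this height (z outside [22, 31.5]); Combining (union): only the 5.5×28.5 cube is present, so the union is just that shape — area = 156.75 mm²; the 23×24 cube at (0, -3.5) contributes its full rectangle (area 552.00 mm²); Subtracting the remaining from the first: starting from that combined region (156.75 mm²), the 23×24 cube at (0, -3.5) partially overlaps it — only the 112.75 mm² overlap (of its 552.00 mm²) is removed, clipping the outline — area = 44.00 mm². Checking containment: the cross-section at z = 21.84 is a subset of the cross-section at z = 15.36.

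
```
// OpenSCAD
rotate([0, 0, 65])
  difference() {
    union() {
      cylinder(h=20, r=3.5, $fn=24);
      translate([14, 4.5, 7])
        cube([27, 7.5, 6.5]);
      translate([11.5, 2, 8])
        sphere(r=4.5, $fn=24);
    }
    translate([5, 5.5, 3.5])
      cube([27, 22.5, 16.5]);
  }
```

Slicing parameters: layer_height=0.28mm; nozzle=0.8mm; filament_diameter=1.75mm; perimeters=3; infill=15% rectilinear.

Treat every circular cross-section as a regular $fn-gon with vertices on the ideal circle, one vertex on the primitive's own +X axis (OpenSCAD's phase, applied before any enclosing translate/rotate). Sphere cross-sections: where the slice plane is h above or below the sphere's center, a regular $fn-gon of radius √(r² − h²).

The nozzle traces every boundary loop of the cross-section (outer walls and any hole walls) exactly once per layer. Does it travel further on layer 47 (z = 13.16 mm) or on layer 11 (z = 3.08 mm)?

Layer 47 (z = 13.16): the r=3.5 cylinder contributes a regular 24-gon of circumradius 3.5 (perimeter = 2·24·3.500·sin(180°/24) = 21.93 mm); the 27×7.5 cube at (14, 4.5) contributes its full rectangle (perimeter 69.00 mm); the sphere at (11.5, 2) is absent (|z−center|=5.160 > r=4.5); Taking the union: the 2 present regions are separate (no shared area or edge), so areas and boundary lengths simply add and each stays a separate island — boundary = 90.93 mm; the 27×22.5 cube at (5, 5.5) contributes its full rectangle (perimeter 99.00 mm); Subtracting the remaining from the first: starting from that combined region, the 27×22.5 cube at (5, 5.5) partially overlaps it — only the 117.00 mm² overlap (of its 607.50 mm²) is removed, clipping the outline — boundary = 90.93 mm; (whole slice rotated 65° about Z — lengths, areas and connectivity unchanged). So its perimeter = 90.93 mm. Layer 11 (z = 3.08): the cylinder: section is a regular 24-gon, circumradius r=3.5 (perimeter = 2·24·3.500·sin(180°/24) = 21.93 mm); the cube at (14, 4.5) is absent (z outside [7, 13.5]); the sphere at (11.5, 2) is absent (|z−center|=4.920 > r=4.5); Taking the union: only the r=3.5 cylinder is present, so the union is just that shape — boundary = 21.93 mm; the cube at (5, 5.5) does not reach this height (z outside [3.5, 20]); Taking the first minus the rest: none of the subtracted shapes is present at this height, so the result so far is unchanged — boundary = 21.93 mm; (whole slice rotated 65° about Z — lengths, areas and connectivity unchanged). So its perimeter = 21.93 mm. Layer 47 is larger (90.93 vs 21.93 mm).

layer 47 (z = 13.16 mm)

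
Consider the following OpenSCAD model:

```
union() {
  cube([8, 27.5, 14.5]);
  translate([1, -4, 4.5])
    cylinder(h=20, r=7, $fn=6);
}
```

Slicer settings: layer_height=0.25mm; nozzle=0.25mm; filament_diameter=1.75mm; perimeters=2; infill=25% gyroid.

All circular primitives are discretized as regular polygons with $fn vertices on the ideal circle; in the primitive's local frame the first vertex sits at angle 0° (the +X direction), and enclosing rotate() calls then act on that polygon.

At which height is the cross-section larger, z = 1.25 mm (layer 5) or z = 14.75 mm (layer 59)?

Layer 5 (z = 1.25): the cube (footprint 8×27.5) is included at this height (area 220.00 mm²); the cylinder at (1, -4) is absent (z outside [4.5, 24.5]); Combining (union): only the 8×27.5 cube is present, so the union is just that shape — area = 220.00 mm². So its area = 220.00 mm². Layer 59 (z = 14.75): the cube does not reach this height (z outside [0, 14.5]); the cylinder at (1, -4): section is a regular 6-gon, circumradius r=7 (area = (6/2)·7.000²·sin(360°/6) = 127.31 mm²); Combining (union): only the r=7 cylinder at (1, -4) is present, so the union is just that shape — area = 127.31 mm². So its area = 127.31 mm². Layer 5 is larger (220.00 vs 127.31 mm²).

layer 5 (z = 1.25 mm)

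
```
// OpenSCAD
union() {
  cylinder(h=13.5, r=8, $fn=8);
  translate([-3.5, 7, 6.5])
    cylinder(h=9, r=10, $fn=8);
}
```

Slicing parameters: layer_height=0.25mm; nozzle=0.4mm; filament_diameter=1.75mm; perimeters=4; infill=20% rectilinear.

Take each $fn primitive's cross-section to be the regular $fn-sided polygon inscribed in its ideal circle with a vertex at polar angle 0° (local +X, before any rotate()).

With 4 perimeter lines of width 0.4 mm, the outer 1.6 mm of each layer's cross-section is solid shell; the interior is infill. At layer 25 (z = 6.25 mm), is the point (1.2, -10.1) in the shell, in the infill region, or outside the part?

At z = 6.25 mm: the r=8 cylinder contributes a regular 8-gon of circumradius 8; the cylinder at (-3.5, 7) does not reach this height (z outside [6.5, 15.5]); Taking the union: only the r=8 cylinder is present, so the union is just that shape — 1 connected region. Overall, the cross-section is a single solid region. The nearest boundary edge runs (-0.00, -8.00)→(5.66, -5.66); distance from the point to it = 2.40 mm. The point is not inside any of the regions above, so it lies outside the cross-section (2.40 mm from the nearest boundary).

outside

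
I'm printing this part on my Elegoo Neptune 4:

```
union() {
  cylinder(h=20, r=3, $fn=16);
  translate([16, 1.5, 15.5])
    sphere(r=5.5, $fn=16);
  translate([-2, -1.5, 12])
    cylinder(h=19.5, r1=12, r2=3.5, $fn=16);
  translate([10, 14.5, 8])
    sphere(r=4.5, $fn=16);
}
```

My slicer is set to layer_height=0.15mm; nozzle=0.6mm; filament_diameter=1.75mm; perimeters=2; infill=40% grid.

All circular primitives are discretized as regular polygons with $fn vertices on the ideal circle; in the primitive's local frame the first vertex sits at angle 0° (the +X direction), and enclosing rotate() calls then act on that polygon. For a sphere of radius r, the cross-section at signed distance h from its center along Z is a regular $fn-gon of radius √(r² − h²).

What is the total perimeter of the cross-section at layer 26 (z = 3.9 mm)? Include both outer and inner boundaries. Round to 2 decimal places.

At z = 3.9 mm: the r=3 cylinder contributes a regular 16-gon of circumradius 3 (perimeter = 2·16·3.000·sin(180°/16) = 18.73 mm); the sphere at (16, 1.5) is not intersected at this z (|z−center|=11.600 > r=5.5); the cone at (-2, -1.5) is absent (z outside [12, 31.5]); the r=4.5 sphere at (10, 14.5) contributes a regular 16-gon of circumradius √(4.5²−4.1²) = 1.855 (perimeter = 2·16·1.855·sin(180°/16) = 11.58 mm); Taking the union: the 2 present regions are separate (no shared area or edge), so areas and boundary lengths simply add and each stays a separate island — boundary = 30.31 mm. Overall, the cross-section has 2 separate islands. Total boundary length (outer) = 30.31 mm.

30.31 mm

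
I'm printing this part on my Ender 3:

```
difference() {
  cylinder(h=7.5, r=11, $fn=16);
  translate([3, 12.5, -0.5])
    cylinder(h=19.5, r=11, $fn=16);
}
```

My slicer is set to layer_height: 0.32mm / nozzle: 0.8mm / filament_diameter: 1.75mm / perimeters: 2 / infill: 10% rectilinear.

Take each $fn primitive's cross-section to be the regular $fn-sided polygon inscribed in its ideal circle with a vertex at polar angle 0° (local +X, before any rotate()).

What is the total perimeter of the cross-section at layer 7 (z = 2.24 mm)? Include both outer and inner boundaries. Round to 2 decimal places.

68.67 mm

At z = 2.24 mm: the r=11 cylinder gives a regular 16-gon of circumradius 11 (constant along its height) (perimeter = 2·16·11.000·sin(180°/16) = 68.67 mm); the r=11 cylinder at (3, 12.5) contributes a regular 16-gon of circumradius 11 (perimeter = 2·16·11.000·sin(180°/16) = 68.67 mm); Taking the first minus the rest: starting from the r=11 cylinder, the r=11 cylinder at (3, 12.5) partially overlaps it — only the 108.41 mm² overlap (of its 370.44 mm²) is removed, clipping the outline — boundary = 68.67 mm. Overall, the cross-section is a single solid region. Total boundary length (outer) = 68.67 mm.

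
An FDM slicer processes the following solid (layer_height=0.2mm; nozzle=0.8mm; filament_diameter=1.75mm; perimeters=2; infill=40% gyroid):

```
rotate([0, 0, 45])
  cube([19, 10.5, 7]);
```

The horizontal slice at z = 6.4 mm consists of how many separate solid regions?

1

At z = 6.4 mm: the cube is present — its section is the full 19×10.5 rectangle; (whole slice rotated 45° about Z — lengths, areas and connectivity unchanged). The result has 1 disconnected region.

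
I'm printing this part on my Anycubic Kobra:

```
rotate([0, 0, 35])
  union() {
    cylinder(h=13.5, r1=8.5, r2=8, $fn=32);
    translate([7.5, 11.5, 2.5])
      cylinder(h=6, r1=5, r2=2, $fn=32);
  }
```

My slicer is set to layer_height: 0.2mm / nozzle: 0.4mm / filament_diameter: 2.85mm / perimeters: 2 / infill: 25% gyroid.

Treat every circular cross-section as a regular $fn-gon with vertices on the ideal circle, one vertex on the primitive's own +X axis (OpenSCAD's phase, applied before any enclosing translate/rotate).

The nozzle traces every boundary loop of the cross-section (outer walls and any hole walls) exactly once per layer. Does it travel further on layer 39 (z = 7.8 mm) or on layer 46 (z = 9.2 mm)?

layer 39 (z = 7.8 mm)

Layer 39 (z = 7.8): the cone (r1=8.5→r2=8) has section circumradius 8.211 here — a regular 32-gon (perimeter = 2·32·8.211·sin(180°/32) = 51.51 mm); the cone at (7.5, 11.5): at t=0.883 of its height the radius interpolates to r₁+(r₂−r₁)t = 2.350, giving a regular 32-gon of that circumradius (perimeter = 2·32·2.350·sin(180°/32) = 14.74 mm); Combining (union): the 2 present regions are separate (no shared area or edge), so areas and boundary lengths simply add and each stays a separate island — boundary = 66.25 mm; (rotated 35° about Z; rotation is an isometry so areas/perimeters/island counts are preserved). So its perimeter = 66.25 mm. Layer 46 (z = 9.2): the cone: at t=0.681 of its height the radius interpolates to r₁+(r₂−r₁)t = 8.159, giving a regular 32-gon of that circumradius (perimeter = 2·32·8.159·sin(180°/32) = 51.18 mm); the cone at (7.5, 11.5) does not reach this height (z outside [2.5, 8.5]); Taking the union: only the cone is present, so the union is just that shape — boundary = 51.18 mm; (rotated 35° about Z; rotation is an isometry so areas/perimeters/island counts are preserved). So its perimeter = 51.18 mm. Layer 39 is larger (66.25 vs 51.18 mm).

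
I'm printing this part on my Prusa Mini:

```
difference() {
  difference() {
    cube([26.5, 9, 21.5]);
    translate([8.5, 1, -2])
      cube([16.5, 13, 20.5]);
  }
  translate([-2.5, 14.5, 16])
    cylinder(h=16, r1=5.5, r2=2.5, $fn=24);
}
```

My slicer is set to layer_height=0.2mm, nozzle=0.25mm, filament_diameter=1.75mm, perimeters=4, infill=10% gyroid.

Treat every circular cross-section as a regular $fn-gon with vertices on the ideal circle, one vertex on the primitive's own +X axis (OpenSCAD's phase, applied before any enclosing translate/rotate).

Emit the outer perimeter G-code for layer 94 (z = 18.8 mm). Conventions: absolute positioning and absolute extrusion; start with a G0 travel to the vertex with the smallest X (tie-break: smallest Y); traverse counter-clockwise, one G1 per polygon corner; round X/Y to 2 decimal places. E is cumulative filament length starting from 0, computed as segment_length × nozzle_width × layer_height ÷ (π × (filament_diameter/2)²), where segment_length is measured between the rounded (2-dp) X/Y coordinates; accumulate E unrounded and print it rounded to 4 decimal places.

G0 X0.00 Y0.00 Z18.80
G1 X26.50 Y0.00 E0.5509
G1 X26.50 Y9.00 E0.7380
G1 X0.00 Y9.00 E1.2888
G1 X0.00 Y0.00 E1.4759

At z = 18.8 mm: the cube (footprint 26.5×9) is included at this height; the cube at (8.5, 1) is absent (z outside [-2, 18.5]); After the difference (first − rest): none of the subtracted shapes is present at this height, so the 26.5×9 cube is unchanged — 1 connected region; the cone at (-2.5, 14.5) contributes a regular 24-gon of circumradius 4.975 (interpolated between r1=5.5 and r2=2.5 at t=0.175); Subtracting the remaining from the first: starting from the result so far, the cone at (-2.5, 14.5) misses the remaining region (no effect) — 1 connected region. The outline is a single polygon with 4 vertices. Extrusion per mm of travel: 0.25 × 0.2 / (π × 0.875²) = 0.020788. Accumulating E over each segment gives final E = 1.4759.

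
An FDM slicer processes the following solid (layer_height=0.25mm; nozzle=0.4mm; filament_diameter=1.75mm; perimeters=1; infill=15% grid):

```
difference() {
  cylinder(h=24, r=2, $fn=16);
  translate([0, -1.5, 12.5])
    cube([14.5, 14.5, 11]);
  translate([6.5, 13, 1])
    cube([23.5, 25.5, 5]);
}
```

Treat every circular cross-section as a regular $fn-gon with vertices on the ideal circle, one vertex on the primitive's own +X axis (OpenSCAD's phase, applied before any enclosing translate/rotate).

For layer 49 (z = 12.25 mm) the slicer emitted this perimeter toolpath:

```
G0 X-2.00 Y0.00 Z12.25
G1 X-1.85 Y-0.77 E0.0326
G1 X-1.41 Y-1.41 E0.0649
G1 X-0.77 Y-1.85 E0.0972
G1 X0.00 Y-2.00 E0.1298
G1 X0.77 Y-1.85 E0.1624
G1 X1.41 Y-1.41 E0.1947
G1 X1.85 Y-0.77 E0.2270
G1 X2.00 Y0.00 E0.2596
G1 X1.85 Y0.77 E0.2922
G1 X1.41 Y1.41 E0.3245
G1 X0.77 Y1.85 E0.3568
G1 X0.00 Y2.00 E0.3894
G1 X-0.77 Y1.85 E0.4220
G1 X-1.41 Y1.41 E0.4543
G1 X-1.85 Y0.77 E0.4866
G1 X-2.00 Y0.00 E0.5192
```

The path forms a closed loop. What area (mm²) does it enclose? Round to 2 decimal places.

12.25 mm²

Apply the shoelace formula to the sequence of (X, Y) vertices; enclosed area = 12.25 mm².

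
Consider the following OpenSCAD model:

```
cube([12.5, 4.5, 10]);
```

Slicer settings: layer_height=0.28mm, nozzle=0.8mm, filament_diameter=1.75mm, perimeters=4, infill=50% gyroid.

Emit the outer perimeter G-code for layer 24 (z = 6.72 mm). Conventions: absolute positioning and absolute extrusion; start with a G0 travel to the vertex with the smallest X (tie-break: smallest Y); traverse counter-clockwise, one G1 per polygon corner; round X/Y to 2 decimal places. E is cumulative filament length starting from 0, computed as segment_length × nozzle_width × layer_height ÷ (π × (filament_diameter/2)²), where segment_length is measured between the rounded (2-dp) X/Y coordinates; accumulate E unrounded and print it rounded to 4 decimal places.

G0 X0.00 Y0.00 Z6.72
G1 X12.50 Y0.00 E1.1641
G1 X12.50 Y4.50 E1.5832
G1 X0.00 Y4.50 E2.7473
G1 X0.00 Y0.00 E3.1664

At z = 6.72 mm: the 12.5×4.5 cube contributes its full rectangle. The outline is a single polygon with 4 vertices. Extrusion per mm of travel: 0.8 × 0.28 / (π × 0.875²) = 0.093128. Accumulating E over each segment gives final E = 3.1664.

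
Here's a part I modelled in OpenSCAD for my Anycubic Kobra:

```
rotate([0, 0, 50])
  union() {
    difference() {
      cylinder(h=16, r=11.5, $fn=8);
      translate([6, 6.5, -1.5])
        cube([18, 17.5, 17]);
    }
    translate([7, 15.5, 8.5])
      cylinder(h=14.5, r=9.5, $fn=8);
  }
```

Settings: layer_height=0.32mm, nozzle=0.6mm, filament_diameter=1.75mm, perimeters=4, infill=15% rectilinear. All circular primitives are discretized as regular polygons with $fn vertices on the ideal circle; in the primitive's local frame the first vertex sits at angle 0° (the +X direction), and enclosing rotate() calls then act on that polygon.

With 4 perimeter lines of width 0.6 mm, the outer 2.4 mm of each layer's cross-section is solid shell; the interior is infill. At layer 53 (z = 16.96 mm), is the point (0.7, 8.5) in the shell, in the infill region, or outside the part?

outside

At z = 16.96 mm: the cylinder is not intersected at this z (z outside [0, 16]); the cube at (6, 6.5) does not reach this height (z outside [-1.5, 15.5]); Taking the first minus the rest: the first operand is absent here, so nothing remains; the r=9.5 cylinder at (7, 15.5) gives a regular 8-gon of circumradius 9.5 (constant along its height); Combining (union): only the r=9.5 cylinder at (7, 15.5) is present, so the union is just that shape — 1 connected region; (whole slice rotated 50° about Z — lengths, areas and connectivity unchanged). Overall, the cross-section is a single solid region. Undo the 50° rotation: the query point maps to (6.961, 4.927) in the un-rotated model frame. The nearest boundary edge runs (0.28, 8.78)→(7.00, 6.00); distance from the point to it = 1.07 mm. The point is not inside any of the regions above, so it lies outside the cross-section (1.07 mm from the nearest boundary).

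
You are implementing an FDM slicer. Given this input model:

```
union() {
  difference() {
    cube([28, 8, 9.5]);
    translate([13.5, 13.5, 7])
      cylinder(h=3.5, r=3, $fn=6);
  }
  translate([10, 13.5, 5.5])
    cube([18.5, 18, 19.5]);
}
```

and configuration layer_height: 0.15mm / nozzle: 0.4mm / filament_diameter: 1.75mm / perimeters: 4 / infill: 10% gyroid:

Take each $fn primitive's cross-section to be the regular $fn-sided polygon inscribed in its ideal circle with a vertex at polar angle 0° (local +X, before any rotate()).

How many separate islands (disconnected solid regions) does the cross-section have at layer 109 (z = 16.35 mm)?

At z = 16.35 mm: the cube is not intersected at this z (z outside [0, 9.5]); the cylinder at (13.5, 13.5) is absent (z outside [7, 10.5]); Taking the first minus the rest: the first operand is absent here, so nothing remains; the cube at (10, 13.5) is present — its section is the full 18.5×18 rectangle; Taking the union: only the 18.5×18 cube at (10, 13.5) is present, so the union is just that shape — 1 connected region. Overall, the cross-section is a single solid region. Island count = 1.

1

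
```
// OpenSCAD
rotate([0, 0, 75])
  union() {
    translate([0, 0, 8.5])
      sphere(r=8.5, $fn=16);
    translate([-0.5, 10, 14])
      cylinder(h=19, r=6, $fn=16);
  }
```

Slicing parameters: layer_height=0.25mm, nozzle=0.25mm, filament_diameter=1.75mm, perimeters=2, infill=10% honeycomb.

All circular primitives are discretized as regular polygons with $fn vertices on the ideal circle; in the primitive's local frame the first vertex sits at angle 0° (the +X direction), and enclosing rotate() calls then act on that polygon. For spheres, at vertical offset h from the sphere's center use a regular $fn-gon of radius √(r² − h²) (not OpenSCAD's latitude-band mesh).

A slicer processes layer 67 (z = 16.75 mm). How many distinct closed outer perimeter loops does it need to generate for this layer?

2

At z = 16.75 mm: the r=8.5 sphere contributes a regular 16-gon of circumradius √(8.5²−8.25²) = 2.046; the r=6 cylinder at (-0.5, 10) contributes a regular 16-gon of circumradius 6; Taking the union: the 2 present regions are separate (no shared area or edge), so areas and boundary lengths simply add and each stays a separate island — 2 connected regions; (rotated 75° about Z; rotation is an isometry so areas/perimeters/island counts are preserved). The result has 2 disconnected regions.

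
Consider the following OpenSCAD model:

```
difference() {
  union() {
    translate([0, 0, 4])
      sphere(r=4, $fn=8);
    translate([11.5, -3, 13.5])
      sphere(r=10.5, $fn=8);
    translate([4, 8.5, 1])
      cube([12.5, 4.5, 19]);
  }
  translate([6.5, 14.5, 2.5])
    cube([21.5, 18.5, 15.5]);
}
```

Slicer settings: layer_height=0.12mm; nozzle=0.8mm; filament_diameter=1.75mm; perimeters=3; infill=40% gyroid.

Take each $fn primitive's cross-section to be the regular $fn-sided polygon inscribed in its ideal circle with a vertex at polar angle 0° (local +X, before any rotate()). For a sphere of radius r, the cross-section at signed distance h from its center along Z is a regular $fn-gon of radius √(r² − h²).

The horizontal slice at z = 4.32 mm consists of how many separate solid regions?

3

At z = 4.32 mm: the r=4 sphere contributes a regular 8-gon of circumradius √(4²−0.32²) = 3.987; the r=10.5 sphere at (11.5, -3) slices to a regular 8-gon of circumradius 5.097 (√(r²−h²) with h=9.18 from center); the 12.5×4.5 cube at (4, 8.5) contributes its full rectangle; Combining (union): the 3 present regions are separate (no shared area or edge), so areas and boundary lengths simply add and each stays a separate island — 3 connected regions; the cube at (6.5, 14.5) (footprint 21.5×18.5) is included at this height; After the difference (first − rest): starting from that combined region, the 21.5×18.5 cube at (6.5, 14.5) misses the remaining region (no effect) — 3 connected regions. The result has 3 disconnected regions.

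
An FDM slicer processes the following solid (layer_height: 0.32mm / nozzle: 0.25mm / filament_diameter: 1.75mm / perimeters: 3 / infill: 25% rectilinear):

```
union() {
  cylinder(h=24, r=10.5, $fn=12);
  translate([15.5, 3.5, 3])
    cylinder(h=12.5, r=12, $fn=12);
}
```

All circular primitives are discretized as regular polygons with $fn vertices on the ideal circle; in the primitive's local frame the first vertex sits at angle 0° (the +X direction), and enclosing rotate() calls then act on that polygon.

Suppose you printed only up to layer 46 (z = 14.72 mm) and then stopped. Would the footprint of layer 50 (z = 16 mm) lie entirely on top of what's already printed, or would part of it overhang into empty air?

Compare the two slices. At z = 14.72: the cylinder: section is a regular 12-gon, circumradius r=10.5 (area = (12/2)·10.500²·sin(360°/12) = 330.75 mm²); the cylinder at (15.5, 3.5): section is a regular 12-gon, circumradius r=12 (area = (12/2)·12.000²·sin(360°/12) = 432.00 mm²); Taking the union: the regions partially overlap — summed areas 762.75 mm² minus the doubly-counted overlap 63.40 mm² gives 699.35 mm² — area = 699.35 mm². At z = 16: the cylinder: section is a regular 12-gon, circumradius r=10.5 (area = (12/2)·10.500²·sin(360°/12) = 330.75 mm²); the cylinder at (15.5, 3.5) does not reach this height (z outside [3, 15.5]); Taking the union: only the r=10.5 cylinder is present, so the union is just that shape — area = 330.75 mm². Checking containment: the cross-section at z = 16 is a subset of the cross-section at z = 14.72.

entirely on top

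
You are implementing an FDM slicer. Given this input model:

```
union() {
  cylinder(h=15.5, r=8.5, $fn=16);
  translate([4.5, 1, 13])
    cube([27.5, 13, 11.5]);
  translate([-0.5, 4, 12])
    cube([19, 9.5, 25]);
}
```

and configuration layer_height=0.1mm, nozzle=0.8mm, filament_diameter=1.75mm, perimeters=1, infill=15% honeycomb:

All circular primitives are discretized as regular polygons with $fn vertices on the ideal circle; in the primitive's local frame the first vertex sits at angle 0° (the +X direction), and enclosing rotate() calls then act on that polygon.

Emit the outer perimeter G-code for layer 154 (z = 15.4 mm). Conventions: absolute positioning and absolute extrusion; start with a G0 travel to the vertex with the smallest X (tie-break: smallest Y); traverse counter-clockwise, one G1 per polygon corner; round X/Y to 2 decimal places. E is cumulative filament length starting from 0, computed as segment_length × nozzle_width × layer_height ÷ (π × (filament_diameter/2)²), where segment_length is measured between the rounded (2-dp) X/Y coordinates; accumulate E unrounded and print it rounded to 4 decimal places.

G0 X-8.50 Y0.00 Z15.40
G1 X-7.85 Y-3.25 E0.1102
G1 X-6.01 Y-6.01 E0.2206
G1 X-3.25 Y-7.85 E0.3309
G1 X0.00 Y-8.50 E0.4411
G1 X3.25 Y-7.85 E0.5514
G1 X6.01 Y-6.01 E0.6617
G1 X7.85 Y-3.25 E0.7720
G1 X8.50 Y0.00 E0.8823
G1 X8.30 Y1.00 E0.9162
G1 X32.00 Y1.00 E1.7044
G1 X32.00 Y14.00 E2.1368
G1 X4.50 Y14.00 E3.0515
G1 X4.50 Y13.50 E3.0681
G1 X-0.50 Y13.50 E3.2344
G1 X-0.50 Y8.40 E3.4040
G1 X-3.25 Y7.85 E3.4973
G1 X-6.01 Y6.01 E3.6076
G1 X-7.85 Y3.25 E3.7180
G1 X-8.50 Y0.00 E3.8282

At z = 15.4 mm: the r=8.5 cylinder gives a regular 16-gon of circumradius 8.5 (constant along its height); the cube at (4.5, 1) (footprint 27.5×13) is included at this height; the cube at (-0.5, 4) (footprint 19×9.5) is included at this height; Combining (union): the regions partially overlap (shared area 168.62 mm²), so overlapping operands fuse into one piece — 1 connected region. The outline is a single polygon with 19 vertices. Extrusion per mm of travel: 0.8 × 0.1 / (π × 0.875²) = 0.033260. Accumulating E over each segment gives final E = 3.8282.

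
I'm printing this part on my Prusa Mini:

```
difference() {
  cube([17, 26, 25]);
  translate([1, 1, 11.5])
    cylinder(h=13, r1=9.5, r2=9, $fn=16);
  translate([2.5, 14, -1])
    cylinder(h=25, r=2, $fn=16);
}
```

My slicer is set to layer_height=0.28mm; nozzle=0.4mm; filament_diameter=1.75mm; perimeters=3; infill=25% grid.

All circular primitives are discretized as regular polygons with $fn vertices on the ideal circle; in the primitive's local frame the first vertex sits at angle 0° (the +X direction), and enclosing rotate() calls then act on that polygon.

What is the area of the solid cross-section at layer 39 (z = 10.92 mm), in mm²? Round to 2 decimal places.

At z = 10.92 mm: the cube is present — its section is the full 17×26 rectangle (area 442.00 mm²); the cone at (1, 1) is not intersected at this z (z outside [11.5, 24.5]); the cylinder at (2.5, 14): section is a regular 16-gon, circumradius r=2 (area = (16/2)·2.000²·sin(360°/16) = 12.25 mm²); After the difference (first − rest): starting from the 17×26 cube (442.00 mm²), the r=2 cylinder at (2.5, 14) lies wholly inside it (removes its full 12.25 mm² and its 12.49 mm outline becomes a hole wall) — area = 429.75 mm². Overall, the cross-section is one region with 1 hole. Net area = 429.75 mm².

429.75 mm²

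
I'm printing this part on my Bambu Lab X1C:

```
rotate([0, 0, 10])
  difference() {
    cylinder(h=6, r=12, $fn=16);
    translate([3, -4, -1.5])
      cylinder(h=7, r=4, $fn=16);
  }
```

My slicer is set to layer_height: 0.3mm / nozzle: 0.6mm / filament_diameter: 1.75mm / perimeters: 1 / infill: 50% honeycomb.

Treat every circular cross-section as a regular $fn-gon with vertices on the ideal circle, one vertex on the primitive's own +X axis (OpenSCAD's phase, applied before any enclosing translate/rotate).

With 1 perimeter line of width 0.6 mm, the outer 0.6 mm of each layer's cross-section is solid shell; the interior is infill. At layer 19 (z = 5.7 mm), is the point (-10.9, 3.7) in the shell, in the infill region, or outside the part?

shell

At z = 5.7 mm: the cylinder: section is a regular 16-gon, circumradius r=12; the cylinder at (3, -4) is not intersected at this z (z outside [-1.5, 5.5]); After the difference (first − rest): none of the subtracted shapes is present at this height, so the r=12 cylinder is unchanged — 1 connected region; (whole slice rotated 10° about Z — lengths, areas and connectivity unchanged). Overall, the cross-section is a single solid region. Undo the 10° rotation: the query point maps to (-10.092, 5.537) in the un-rotated model frame. The nearest boundary edge runs (-8.49, 8.49)→(-11.09, 4.59); distance from the point to it = 0.30 mm. The point is inside the cross-section, 0.30 mm from the nearest boundary — within the 0.6 mm shell band (1 × 0.6).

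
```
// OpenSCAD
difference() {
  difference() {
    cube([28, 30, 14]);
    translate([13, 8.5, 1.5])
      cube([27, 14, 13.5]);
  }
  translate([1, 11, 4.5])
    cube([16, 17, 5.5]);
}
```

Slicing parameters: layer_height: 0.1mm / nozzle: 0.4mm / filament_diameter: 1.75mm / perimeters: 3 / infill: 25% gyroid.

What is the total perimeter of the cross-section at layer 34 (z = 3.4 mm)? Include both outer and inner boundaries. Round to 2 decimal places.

At z = 3.4 mm: the cube is present — its section is the full 28×30 rectangle (perimeter 116.00 mm); the 27×14 cube at (13, 8.5) contributes its full rectangle (perimeter 82.00 mm); Subtracting the remaining from the first: starting from the 28×30 cube, the 27×14 cube at (13, 8.5) partially overlaps it — only the 210.00 mm² overlap (of its 378.00 mm²) is removed, clipping the outline — boundary = 146.00 mm; the cube at (1, 11) is not intersected at this z (z outside [4.5, 10]); Subtracting the remaining from the first: none of the subtracted shapes is present at this height, so the result so far is unchanged — boundary = 146.00 mm. Overall, the cross-section is a single solid region. Total boundary length (outer) = 146.00 mm.

146.00 mm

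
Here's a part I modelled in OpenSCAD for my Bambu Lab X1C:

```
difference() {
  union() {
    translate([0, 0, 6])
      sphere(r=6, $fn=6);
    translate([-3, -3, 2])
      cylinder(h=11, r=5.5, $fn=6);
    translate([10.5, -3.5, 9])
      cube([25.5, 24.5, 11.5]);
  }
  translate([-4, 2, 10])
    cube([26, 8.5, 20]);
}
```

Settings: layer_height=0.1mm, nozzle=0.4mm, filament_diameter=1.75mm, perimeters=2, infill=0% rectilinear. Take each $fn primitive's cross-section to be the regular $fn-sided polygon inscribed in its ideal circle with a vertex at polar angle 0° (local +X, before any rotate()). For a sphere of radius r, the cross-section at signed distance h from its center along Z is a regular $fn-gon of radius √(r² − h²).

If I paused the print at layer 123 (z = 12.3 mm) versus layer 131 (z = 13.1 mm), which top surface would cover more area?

Layer 123 (z = 12.3): the sphere does not reach this height (|z−center|=6.300 > r=6); the cylinder at (-3, -3): section is a regular 6-gon, circumradius r=5.5 (area = (6/2)·5.500²·sin(360°/6) = 78.59 mm²); the cube at (10.5, -3.5) (footprint 25.5×24.5) is included at this height (area 624.75 mm²); Combining (union): the 2 present regions are separate (no shared area or edge), so areas and boundary lengths simply add and each stays a separate island — area = 703.34 mm²; the cube at (-4, 2) (footprint 26×8.5) is included at this height (area 221.00 mm²); Subtracting the remaining from the first: starting from that combined region (703.34 mm²), the 26×8.5 cube at (-4, 2) partially overlaps it — only the 97.75 mm² overlap (of its 221.00 mm²) is removed, clipping the outline — area = 605.59 mm². So its area = 605.59 mm². Layer 131 (z = 13.1): the sphere is not intersected at this z (|z−center|=7.100 > r=6); the cylinder at (-3, -3) does not reach this height (z outside [2, 13]); the cube at (10.5, -3.5) is present — its section is the full 25.5×24.5 rectangle (area 624.75 mm²); Combining (union): only the 25.5×24.5 cube at (10.5, -3.5) is present, so the union is just that shape — area = 624.75 mm²; the 26×8.5 cube at (-4, 2) contributes its full rectangle (area 221.00 mm²); Taking the first minus the rest: starting from the result so far (624.75 mm²), the 26×8.5 cube at (-4, 2) partially overlaps it — only the 97.75 mm² overlap (of its 221.00 mm²) is removed, clipping the outline — area = 527.00 mm². So its area = 527.00 mm². Layer 123 is larger (605.59 vs 527.00 mm²).

layer 123 (z = 12.3 mm)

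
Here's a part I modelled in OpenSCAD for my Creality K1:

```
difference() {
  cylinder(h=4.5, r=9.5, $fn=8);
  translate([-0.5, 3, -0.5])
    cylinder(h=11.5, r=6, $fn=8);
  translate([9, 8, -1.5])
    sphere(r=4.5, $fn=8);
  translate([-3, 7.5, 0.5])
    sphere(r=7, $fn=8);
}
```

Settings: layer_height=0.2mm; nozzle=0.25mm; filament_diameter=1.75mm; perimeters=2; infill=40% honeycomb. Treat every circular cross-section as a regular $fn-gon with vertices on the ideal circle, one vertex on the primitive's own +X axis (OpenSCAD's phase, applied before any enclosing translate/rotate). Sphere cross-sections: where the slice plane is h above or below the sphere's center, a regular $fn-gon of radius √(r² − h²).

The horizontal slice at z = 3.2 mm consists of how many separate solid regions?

At z = 3.2 mm: the cylinder: section is a regular 8-gon, circumradius r=9.5; the r=6 cylinder at (-0.5, 3) gives a regular 8-gon of circumradius 6 (constant along its height); the sphere at (9, 8) is absent (|z−center|=4.700 > r=4.5); the sphere at (-3, 7.5): section is a regular 8-gon, circumradius = √(r²−h²) = √(7²−2.7²) = 6.458; Taking the first minus the rest: starting from the r=9.5 cylinder, the r=6 cylinder at (-0.5, 3) lies wholly inside it (removes its full 101.82 mm² and its 36.74 mm outline becomes a hole wall); the r=7 sphere at (-3, 7.5) partially overlaps it — only the 11.24 mm² overlap (of its 117.97 mm²) is removed, clipping the outline — 1 connected region. The result has 1 disconnected region.

1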